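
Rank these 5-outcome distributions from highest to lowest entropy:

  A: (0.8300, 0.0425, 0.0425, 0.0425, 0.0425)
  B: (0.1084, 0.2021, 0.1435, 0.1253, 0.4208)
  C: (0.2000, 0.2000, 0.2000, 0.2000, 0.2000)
C > B > A

Key insight: Entropy is maximized by uniform distributions and minimized by concentrated distributions.

- Uniform distributions have maximum entropy log₂(5) = 2.3219 bits
- The more "peaked" or concentrated a distribution, the lower its entropy

Entropies:
  H(A) = 0.9977 bits
  H(B) = 2.1165 bits
  H(C) = 2.3219 bits

Ranking: C > B > A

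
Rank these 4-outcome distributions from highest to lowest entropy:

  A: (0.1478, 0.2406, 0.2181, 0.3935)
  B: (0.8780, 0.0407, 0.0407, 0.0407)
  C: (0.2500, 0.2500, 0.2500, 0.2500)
C > A > B

Key insight: Entropy is maximized by uniform distributions and minimized by concentrated distributions.

- Uniform distributions have maximum entropy log₂(4) = 2.0000 bits
- The more "peaked" or concentrated a distribution, the lower its entropy

Entropies:
  H(A) = 1.9108 bits
  H(B) = 0.7284 bits
  H(C) = 2.0000 bits

Ranking: C > A > B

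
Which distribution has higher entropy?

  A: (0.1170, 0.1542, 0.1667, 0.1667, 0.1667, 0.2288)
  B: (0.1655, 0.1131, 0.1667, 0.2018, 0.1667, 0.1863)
B

Both distributions are close to uniform, making this a harder comparison.

H(A) = 2.5574 bits
H(B) = 2.5643 bits

The distribution closer to uniform has higher entropy.
Answer: B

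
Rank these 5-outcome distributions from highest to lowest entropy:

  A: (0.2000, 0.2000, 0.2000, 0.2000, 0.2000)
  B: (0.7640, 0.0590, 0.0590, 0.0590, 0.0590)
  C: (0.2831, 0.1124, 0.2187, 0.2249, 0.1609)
A > C > B

Key insight: Entropy is maximized by uniform distributions and minimized by concentrated distributions.

- Uniform distributions have maximum entropy log₂(5) = 2.3219 bits
- The more "peaked" or concentrated a distribution, the lower its entropy

Entropies:
  H(A) = 2.3219 bits
  H(B) = 1.2603 bits
  H(C) = 2.2577 bits

Ranking: A > C > B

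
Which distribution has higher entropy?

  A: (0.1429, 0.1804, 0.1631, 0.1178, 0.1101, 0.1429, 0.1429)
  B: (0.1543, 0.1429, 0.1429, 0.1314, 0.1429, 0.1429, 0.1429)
B

Both distributions are close to uniform, making this a harder comparison.

H(A) = 2.7895 bits
H(B) = 2.8060 bits

The distribution closer to uniform has higher entropy.
Answer: B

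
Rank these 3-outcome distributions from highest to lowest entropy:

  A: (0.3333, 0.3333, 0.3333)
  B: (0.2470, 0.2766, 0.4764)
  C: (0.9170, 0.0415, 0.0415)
A > B > C

Key insight: Entropy is maximized by uniform distributions and minimized by concentrated distributions.

- Uniform distributions have maximum entropy log₂(3) = 1.5850 bits
- The more "peaked" or concentrated a distribution, the lower its entropy

Entropies:
  H(A) = 1.5850 bits
  H(B) = 1.5208 bits
  H(C) = 0.4957 bits

Ranking: A > B > C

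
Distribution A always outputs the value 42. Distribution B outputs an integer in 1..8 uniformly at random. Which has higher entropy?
B

A is deterministic, so H(A) = 0. B is uniform over 8 outcomes, so H(B) = log₂(8) = 3.000 bits. Any distribution with genuine randomness has higher entropy than a deterministic one.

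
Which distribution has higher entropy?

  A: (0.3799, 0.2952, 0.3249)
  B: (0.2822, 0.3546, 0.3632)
A

Both distributions are close to uniform, making this a harder comparison.

H(A) = 1.5770 bits
H(B) = 1.5762 bits

The distribution closer to uniform has higher entropy.
Answer: A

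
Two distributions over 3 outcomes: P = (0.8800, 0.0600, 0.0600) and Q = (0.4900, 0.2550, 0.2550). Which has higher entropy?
Q

P is highly concentrated on one outcome (88%), making it nearly deterministic. Q spreads its mass more evenly (max 49%). The more spread-out distribution has higher entropy: H(P) ≈ 0.649 bits, H(Q) ≈ 1.510 bits.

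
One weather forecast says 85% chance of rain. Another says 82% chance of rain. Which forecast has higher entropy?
82% forecast

Treat each forecast as a Bernoulli distribution. Binary entropy is maximized at p=0.5 and falls off symmetrically toward 0 or 1. The 82% forecast is closer to 50%, so it is more uncertain. H(85%) ≈ 0.610 bits, H(82%) ≈ 0.680 bits.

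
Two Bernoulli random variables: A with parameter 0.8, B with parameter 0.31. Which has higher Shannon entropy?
B

For binary distributions, entropy is maximized at p=0.5 and decreases as p moves toward 0 or 1.

H(A) = H(0.8) = 0.7219 bits
H(B) = H(0.31) = 0.8932 bits

Distribution B (p=0.31) is closer to uniform (p=0.5), so it has higher entropy.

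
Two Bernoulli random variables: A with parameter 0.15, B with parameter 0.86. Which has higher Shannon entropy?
A

For binary distributions, entropy is maximized at p=0.5 and decreases as p moves toward 0 or 1.

H(A) = H(0.15) = 0.6098 bits
H(B) = H(0.86) = 0.5842 bits

Distribution A (p=0.15) is closer to uniform (p=0.5), so it has higher entropy.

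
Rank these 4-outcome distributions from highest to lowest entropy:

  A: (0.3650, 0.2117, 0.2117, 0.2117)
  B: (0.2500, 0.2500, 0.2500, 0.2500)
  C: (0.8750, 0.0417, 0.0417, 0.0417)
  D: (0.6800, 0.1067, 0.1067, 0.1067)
B > A > D > C

Key insight: Entropy is maximized by uniform distributions and minimized by concentrated distributions.

Entropies:
  H(A) = 1.9532 bits
  H(B) = 2.0000 bits
  H(C) = 0.7417 bits
  H(D) = 1.4116 bits

Ranking: B > A > D > C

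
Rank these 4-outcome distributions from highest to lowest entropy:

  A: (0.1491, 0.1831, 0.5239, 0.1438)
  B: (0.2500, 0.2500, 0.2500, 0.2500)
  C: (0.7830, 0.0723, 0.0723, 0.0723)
B > A > C

Key insight: Entropy is maximized by uniform distributions and minimized by concentrated distributions.

- Uniform distributions have maximum entropy log₂(4) = 2.0000 bits
- The more "peaked" or concentrated a distribution, the lower its entropy

Entropies:
  H(A) = 1.7488 bits
  H(B) = 2.0000 bits
  H(C) = 1.0986 bits

Ranking: B > A > C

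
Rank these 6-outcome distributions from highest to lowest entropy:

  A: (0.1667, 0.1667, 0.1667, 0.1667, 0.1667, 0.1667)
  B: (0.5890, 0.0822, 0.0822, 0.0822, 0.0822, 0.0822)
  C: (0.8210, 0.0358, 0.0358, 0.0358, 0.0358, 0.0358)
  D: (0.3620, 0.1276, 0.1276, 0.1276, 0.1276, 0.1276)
A > D > B > C

Key insight: Entropy is maximized by uniform distributions and minimized by concentrated distributions.

Entropies:
  H(A) = 2.5850 bits
  H(B) = 1.9313 bits
  H(C) = 1.0935 bits
  H(D) = 2.4257 bits

Ranking: A > D > B > C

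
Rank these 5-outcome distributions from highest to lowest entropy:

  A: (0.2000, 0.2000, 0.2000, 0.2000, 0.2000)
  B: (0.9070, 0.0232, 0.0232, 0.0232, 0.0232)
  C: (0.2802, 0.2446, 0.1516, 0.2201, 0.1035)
A > C > B

Key insight: Entropy is maximized by uniform distributions and minimized by concentrated distributions.

- Uniform distributions have maximum entropy log₂(5) = 2.3219 bits
- The more "peaked" or concentrated a distribution, the lower its entropy

Entropies:
  H(A) = 2.3219 bits
  H(B) = 0.6324 bits
  H(C) = 2.2432 bits

Ranking: A > C > B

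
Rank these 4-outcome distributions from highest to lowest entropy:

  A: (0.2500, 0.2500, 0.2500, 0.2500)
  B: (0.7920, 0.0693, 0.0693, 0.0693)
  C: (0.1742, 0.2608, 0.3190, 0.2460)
A > C > B

Key insight: Entropy is maximized by uniform distributions and minimized by concentrated distributions.

- Uniform distributions have maximum entropy log₂(4) = 2.0000 bits
- The more "peaked" or concentrated a distribution, the lower its entropy

Entropies:
  H(A) = 2.0000 bits
  H(B) = 1.0673 bits
  H(C) = 1.9684 bits

Ranking: A > C > B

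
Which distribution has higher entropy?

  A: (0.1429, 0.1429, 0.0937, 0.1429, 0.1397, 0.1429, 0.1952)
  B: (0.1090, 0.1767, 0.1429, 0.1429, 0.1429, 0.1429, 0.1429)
B

Both distributions are close to uniform, making this a harder comparison.

H(A) = 2.7810 bits
H(B) = 2.7956 bits

The distribution closer to uniform has higher entropy.
Answer: B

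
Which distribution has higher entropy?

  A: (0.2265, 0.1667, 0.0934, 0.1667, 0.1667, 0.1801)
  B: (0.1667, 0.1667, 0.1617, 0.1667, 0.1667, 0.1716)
B

Both distributions are close to uniform, making this a harder comparison.

H(A) = 2.5426 bits
H(B) = 2.5847 bits

The distribution closer to uniform has higher entropy.
Answer: B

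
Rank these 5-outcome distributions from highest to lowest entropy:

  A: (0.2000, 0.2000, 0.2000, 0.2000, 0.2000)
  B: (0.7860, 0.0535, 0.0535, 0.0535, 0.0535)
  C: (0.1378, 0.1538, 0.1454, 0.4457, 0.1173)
A > C > B

Key insight: Entropy is maximized by uniform distributions and minimized by concentrated distributions.

- Uniform distributions have maximum entropy log₂(5) = 2.3219 bits
- The more "peaked" or concentrated a distribution, the lower its entropy

Entropies:
  H(A) = 2.3219 bits
  H(B) = 1.1771 bits
  H(C) = 2.0961 bits

Ranking: A > C > B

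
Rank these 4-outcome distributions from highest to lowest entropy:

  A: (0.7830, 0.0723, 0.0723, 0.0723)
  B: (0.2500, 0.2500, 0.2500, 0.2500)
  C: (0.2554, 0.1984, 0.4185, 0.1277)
B > C > A

Key insight: Entropy is maximized by uniform distributions and minimized by concentrated distributions.

- Uniform distributions have maximum entropy log₂(4) = 2.0000 bits
- The more "peaked" or concentrated a distribution, the lower its entropy

Entropies:
  H(A) = 1.0986 bits
  H(B) = 2.0000 bits
  H(C) = 1.8710 bits

Ranking: B > C > A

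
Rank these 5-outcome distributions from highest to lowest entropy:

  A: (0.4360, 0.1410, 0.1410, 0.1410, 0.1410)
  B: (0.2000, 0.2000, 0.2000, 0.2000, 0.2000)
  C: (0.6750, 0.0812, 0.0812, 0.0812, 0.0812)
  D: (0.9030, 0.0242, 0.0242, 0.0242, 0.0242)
B > A > C > D

Key insight: Entropy is maximized by uniform distributions and minimized by concentrated distributions.

Entropies:
  H(A) = 2.1161 bits
  H(B) = 2.3219 bits
  H(C) = 1.5597 bits
  H(D) = 0.6534 bits

Ranking: B > A > C > D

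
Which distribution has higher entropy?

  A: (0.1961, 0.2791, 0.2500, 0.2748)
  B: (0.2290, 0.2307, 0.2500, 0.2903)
B

Both distributions are close to uniform, making this a harder comparison.

H(A) = 1.9869 bits
H(B) = 1.9931 bits

The distribution closer to uniform has higher entropy.
Answer: B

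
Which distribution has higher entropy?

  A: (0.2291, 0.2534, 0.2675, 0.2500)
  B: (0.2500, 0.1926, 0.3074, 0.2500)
A

Both distributions are close to uniform, making this a harder comparison.

H(A) = 1.9978 bits
H(B) = 1.9808 bits

The distribution closer to uniform has higher entropy.
Answer: A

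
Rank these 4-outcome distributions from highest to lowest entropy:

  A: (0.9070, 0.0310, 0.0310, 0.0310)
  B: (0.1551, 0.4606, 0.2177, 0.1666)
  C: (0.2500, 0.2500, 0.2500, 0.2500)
C > B > A

Key insight: Entropy is maximized by uniform distributions and minimized by concentrated distributions.

- Uniform distributions have maximum entropy log₂(4) = 2.0000 bits
- The more "peaked" or concentrated a distribution, the lower its entropy

Entropies:
  H(A) = 0.5938 bits
  H(B) = 1.8417 bits
  H(C) = 2.0000 bits

Ranking: C > B > A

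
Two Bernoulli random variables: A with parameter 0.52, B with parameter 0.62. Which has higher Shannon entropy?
A

For binary distributions, entropy is maximized at p=0.5 and decreases as p moves toward 0 or 1.

H(A) = H(0.52) = 0.9988 bits
H(B) = H(0.62) = 0.9580 bits

Distribution A (p=0.52) is closer to uniform (p=0.5), so it has higher entropy.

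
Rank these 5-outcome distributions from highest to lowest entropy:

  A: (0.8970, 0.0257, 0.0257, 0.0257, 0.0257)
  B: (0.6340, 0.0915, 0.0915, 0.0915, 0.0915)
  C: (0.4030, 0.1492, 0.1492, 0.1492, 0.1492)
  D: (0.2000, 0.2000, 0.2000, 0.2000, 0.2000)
D > C > B > A

Key insight: Entropy is maximized by uniform distributions and minimized by concentrated distributions.

Entropies:
  H(A) = 0.6844 bits
  H(B) = 1.6796 bits
  H(C) = 2.1667 bits
  H(D) = 2.3219 bits

Ranking: D > C > B > A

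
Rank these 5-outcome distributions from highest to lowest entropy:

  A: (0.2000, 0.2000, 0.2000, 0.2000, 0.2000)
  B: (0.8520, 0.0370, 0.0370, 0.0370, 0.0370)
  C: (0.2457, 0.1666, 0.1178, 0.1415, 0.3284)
A > C > B

Key insight: Entropy is maximized by uniform distributions and minimized by concentrated distributions.

- Uniform distributions have maximum entropy log₂(5) = 2.3219 bits
- The more "peaked" or concentrated a distribution, the lower its entropy

Entropies:
  H(A) = 2.3219 bits
  H(B) = 0.9008 bits
  H(C) = 2.2185 bits

Ranking: A > C > B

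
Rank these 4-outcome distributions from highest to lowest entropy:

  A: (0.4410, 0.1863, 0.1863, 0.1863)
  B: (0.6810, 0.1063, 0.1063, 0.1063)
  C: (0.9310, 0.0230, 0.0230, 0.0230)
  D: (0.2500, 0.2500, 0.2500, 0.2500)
D > A > B > C

Key insight: Entropy is maximized by uniform distributions and minimized by concentrated distributions.

Entropies:
  H(A) = 1.8759 bits
  H(B) = 1.4089 bits
  H(C) = 0.4715 bits
  H(D) = 2.0000 bits

Ranking: D > A > B > C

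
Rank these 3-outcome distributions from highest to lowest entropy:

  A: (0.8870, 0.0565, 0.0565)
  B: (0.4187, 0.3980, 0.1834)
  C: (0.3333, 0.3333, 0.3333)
C > B > A

Key insight: Entropy is maximized by uniform distributions and minimized by concentrated distributions.

- Uniform distributions have maximum entropy log₂(3) = 1.5850 bits
- The more "peaked" or concentrated a distribution, the lower its entropy

Entropies:
  H(A) = 0.6219 bits
  H(B) = 1.5037 bits
  H(C) = 1.5850 bits

Ranking: C > B > A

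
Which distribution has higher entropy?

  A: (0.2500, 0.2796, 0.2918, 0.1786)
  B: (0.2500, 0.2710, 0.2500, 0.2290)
B

Both distributions are close to uniform, making this a harder comparison.

H(A) = 1.9764 bits
H(B) = 1.9974 bits

The distribution closer to uniform has higher entropy.
Answer: B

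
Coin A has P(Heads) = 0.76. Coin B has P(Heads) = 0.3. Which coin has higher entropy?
B

For binary distributions, entropy is maximized at p=0.5 and decreases as p moves toward 0 or 1.

H(A) = H(0.76) = 0.7950 bits
H(B) = H(0.3) = 0.8813 bits

Distribution B (p=0.3) is closer to uniform (p=0.5), so it has higher entropy.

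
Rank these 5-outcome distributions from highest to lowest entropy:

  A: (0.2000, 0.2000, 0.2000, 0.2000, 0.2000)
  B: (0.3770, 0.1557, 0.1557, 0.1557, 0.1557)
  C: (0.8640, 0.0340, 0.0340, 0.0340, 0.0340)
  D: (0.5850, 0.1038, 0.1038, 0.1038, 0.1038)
A > B > D > C

Key insight: Entropy is maximized by uniform distributions and minimized by concentrated distributions.

Entropies:
  H(A) = 2.3219 bits
  H(B) = 2.2019 bits
  H(C) = 0.8457 bits
  H(D) = 1.8091 bits

Ranking: A > B > D > C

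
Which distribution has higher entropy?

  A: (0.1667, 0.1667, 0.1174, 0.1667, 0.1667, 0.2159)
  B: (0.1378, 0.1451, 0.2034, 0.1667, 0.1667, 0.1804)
B

Both distributions are close to uniform, making this a harder comparison.

H(A) = 2.5637 bits
H(B) = 2.5728 bits

The distribution closer to uniform has higher entropy.
Answer: B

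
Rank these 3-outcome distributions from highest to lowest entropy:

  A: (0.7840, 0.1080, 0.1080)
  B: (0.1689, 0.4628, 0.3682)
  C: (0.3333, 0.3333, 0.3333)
C > B > A

Key insight: Entropy is maximized by uniform distributions and minimized by concentrated distributions.

- Uniform distributions have maximum entropy log₂(3) = 1.5850 bits
- The more "peaked" or concentrated a distribution, the lower its entropy

Entropies:
  H(A) = 0.9688 bits
  H(B) = 1.4785 bits
  H(C) = 1.5850 bits

Ranking: C > B > A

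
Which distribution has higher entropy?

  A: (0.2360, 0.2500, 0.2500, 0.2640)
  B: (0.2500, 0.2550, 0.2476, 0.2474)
B

Both distributions are close to uniform, making this a harder comparison.

H(A) = 1.9989 bits
H(B) = 1.9999 bits

The distribution closer to uniform has higher entropy.
Answer: B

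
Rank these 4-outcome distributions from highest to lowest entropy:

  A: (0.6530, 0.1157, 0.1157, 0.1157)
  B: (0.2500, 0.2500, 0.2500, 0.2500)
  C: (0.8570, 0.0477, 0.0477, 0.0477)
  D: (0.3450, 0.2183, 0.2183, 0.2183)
B > D > A > C

Key insight: Entropy is maximized by uniform distributions and minimized by concentrated distributions.

Entropies:
  H(A) = 1.4813 bits
  H(B) = 2.0000 bits
  H(C) = 0.8187 bits
  H(D) = 1.9677 bits

Ranking: B > D > A > C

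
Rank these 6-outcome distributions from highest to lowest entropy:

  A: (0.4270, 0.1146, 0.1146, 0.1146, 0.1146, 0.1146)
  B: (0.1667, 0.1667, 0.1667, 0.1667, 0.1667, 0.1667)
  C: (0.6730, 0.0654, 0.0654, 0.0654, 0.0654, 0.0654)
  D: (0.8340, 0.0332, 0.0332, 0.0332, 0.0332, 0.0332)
B > A > C > D

Key insight: Entropy is maximized by uniform distributions and minimized by concentrated distributions.

Entropies:
  H(A) = 2.3150 bits
  H(B) = 2.5850 bits
  H(C) = 1.6711 bits
  H(D) = 1.0339 bits

Ranking: B > A > C > D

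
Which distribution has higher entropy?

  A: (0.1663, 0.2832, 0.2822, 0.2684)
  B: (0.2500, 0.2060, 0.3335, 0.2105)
B

Both distributions are close to uniform, making this a harder comparison.

H(A) = 1.9702 bits
H(B) = 1.9711 bits

The distribution closer to uniform has higher entropy.
Answer: B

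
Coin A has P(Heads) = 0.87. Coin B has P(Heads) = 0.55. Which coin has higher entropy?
B

For binary distributions, entropy is maximized at p=0.5 and decreases as p moves toward 0 or 1.

H(A) = H(0.87) = 0.5574 bits
H(B) = H(0.55) = 0.9928 bits

Distribution B (p=0.55) is closer to uniform (p=0.5), so it has higher entropy.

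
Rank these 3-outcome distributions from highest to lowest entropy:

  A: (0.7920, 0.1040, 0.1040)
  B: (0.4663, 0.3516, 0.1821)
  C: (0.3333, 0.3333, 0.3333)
C > B > A

Key insight: Entropy is maximized by uniform distributions and minimized by concentrated distributions.

- Uniform distributions have maximum entropy log₂(3) = 1.5850 bits
- The more "peaked" or concentrated a distribution, the lower its entropy

Entropies:
  H(A) = 0.9456 bits
  H(B) = 1.4909 bits
  H(C) = 1.5850 bits

Ranking: C > B > A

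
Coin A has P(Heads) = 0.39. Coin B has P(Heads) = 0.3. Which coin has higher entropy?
A

For binary distributions, entropy is maximized at p=0.5 and decreases as p moves toward 0 or 1.

H(A) = H(0.39) = 0.9648 bits
H(B) = H(0.3) = 0.8813 bits

Distribution A (p=0.39) is closer to uniform (p=0.5), so it has higher entropy.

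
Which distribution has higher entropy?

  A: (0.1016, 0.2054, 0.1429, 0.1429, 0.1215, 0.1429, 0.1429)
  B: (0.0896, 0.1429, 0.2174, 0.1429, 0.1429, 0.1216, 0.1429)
A

Both distributions are close to uniform, making this a harder comparison.

H(A) = 2.7780 bits
H(B) = 2.7643 bits

The distribution closer to uniform has higher entropy.
Answer: A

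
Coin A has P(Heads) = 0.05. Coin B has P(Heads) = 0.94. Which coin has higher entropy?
B

For binary distributions, entropy is maximized at p=0.5 and decreases as p moves toward 0 or 1.

H(A) = H(0.05) = 0.2864 bits
H(B) = H(0.94) = 0.3274 bits

Distribution B (p=0.94) is closer to uniform (p=0.5), so it has higher entropy.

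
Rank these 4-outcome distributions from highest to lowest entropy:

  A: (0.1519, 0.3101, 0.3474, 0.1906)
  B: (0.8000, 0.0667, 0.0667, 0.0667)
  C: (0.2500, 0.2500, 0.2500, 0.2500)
C > A > B

Key insight: Entropy is maximized by uniform distributions and minimized by concentrated distributions.

- Uniform distributions have maximum entropy log₂(4) = 2.0000 bits
- The more "peaked" or concentrated a distribution, the lower its entropy

Entropies:
  H(A) = 1.9225 bits
  H(B) = 1.0389 bits
  H(C) = 2.0000 bits

Ranking: C > A > B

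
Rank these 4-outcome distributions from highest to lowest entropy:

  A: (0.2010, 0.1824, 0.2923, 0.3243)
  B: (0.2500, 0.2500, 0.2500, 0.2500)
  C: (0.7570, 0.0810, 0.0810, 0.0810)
B > A > C

Key insight: Entropy is maximized by uniform distributions and minimized by concentrated distributions.

- Uniform distributions have maximum entropy log₂(4) = 2.0000 bits
- The more "peaked" or concentrated a distribution, the lower its entropy

Entropies:
  H(A) = 1.9585 bits
  H(B) = 2.0000 bits
  H(C) = 1.1851 bits

Ranking: B > A > C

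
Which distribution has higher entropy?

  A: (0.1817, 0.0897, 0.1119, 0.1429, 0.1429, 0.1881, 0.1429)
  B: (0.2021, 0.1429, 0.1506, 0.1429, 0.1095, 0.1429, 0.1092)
B

Both distributions are close to uniform, making this a harder comparison.

H(A) = 2.7693 bits
H(B) = 2.7790 bits

The distribution closer to uniform has higher entropy.
Answer: B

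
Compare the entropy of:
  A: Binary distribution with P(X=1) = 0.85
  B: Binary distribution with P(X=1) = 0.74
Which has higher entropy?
B

For binary distributions, entropy is maximized at p=0.5 and decreases as p moves toward 0 or 1.

H(A) = H(0.85) = 0.6098 bits
H(B) = H(0.74) = 0.8267 bits

Distribution B (p=0.74) is closer to uniform (p=0.5), so it has higher entropy.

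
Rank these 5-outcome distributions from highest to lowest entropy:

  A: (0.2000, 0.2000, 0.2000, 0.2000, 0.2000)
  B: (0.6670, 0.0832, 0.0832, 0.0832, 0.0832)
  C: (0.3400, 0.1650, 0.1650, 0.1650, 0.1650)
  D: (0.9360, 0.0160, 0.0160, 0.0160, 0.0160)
A > C > B > D

Key insight: Entropy is maximized by uniform distributions and minimized by concentrated distributions.

Entropies:
  H(A) = 2.3219 bits
  H(B) = 1.5840 bits
  H(C) = 2.2448 bits
  H(D) = 0.4711 bits

Ranking: A > C > B > D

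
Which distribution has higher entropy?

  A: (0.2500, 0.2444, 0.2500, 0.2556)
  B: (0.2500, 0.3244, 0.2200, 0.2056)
A

Both distributions are close to uniform, making this a harder comparison.

H(A) = 1.9998 bits
H(B) = 1.9767 bits

The distribution closer to uniform has higher entropy.
Answer: A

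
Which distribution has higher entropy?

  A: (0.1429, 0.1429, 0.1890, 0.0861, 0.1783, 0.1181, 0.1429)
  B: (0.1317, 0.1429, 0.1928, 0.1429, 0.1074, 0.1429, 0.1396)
B

Both distributions are close to uniform, making this a harder comparison.

H(A) = 2.7695 bits
H(B) = 2.7884 bits

The distribution closer to uniform has higher entropy.
Answer: B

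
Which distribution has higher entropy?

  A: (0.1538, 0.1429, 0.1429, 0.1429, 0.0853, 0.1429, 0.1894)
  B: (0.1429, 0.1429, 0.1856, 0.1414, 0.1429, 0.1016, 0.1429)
B

Both distributions are close to uniform, making this a harder comparison.

H(A) = 2.7773 bits
H(B) = 2.7894 bits

The distribution closer to uniform has higher entropy.
Answer: B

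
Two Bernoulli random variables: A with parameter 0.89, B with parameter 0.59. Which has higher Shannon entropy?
B

For binary distributions, entropy is maximized at p=0.5 and decreases as p moves toward 0 or 1.

H(A) = H(0.89) = 0.4999 bits
H(B) = H(0.59) = 0.9765 bits

Distribution B (p=0.59) is closer to uniform (p=0.5), so it has higher entropy.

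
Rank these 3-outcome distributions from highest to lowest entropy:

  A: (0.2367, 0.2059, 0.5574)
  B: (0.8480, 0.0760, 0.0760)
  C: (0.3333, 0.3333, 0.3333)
C > A > B

Key insight: Entropy is maximized by uniform distributions and minimized by concentrated distributions.

- Uniform distributions have maximum entropy log₂(3) = 1.5850 bits
- The more "peaked" or concentrated a distribution, the lower its entropy

Entropies:
  H(A) = 1.4315 bits
  H(B) = 0.7668 bits
  H(C) = 1.5850 bits

Ranking: C > A > B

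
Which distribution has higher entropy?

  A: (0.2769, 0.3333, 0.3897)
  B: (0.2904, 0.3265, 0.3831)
B

Both distributions are close to uniform, making this a harder comparison.

H(A) = 1.5711 bits
H(B) = 1.5756 bits

The distribution closer to uniform has higher entropy.
Answer: B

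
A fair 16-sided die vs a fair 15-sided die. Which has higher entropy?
16-sided die

Both are uniform distributions; for uniform over n outcomes, H = log₂(n). H(16-sided) = log₂(16) = 4.000 bits and H(15-sided) = log₂(15) = 3.907 bits. More outcomes in a uniform distribution means higher entropy.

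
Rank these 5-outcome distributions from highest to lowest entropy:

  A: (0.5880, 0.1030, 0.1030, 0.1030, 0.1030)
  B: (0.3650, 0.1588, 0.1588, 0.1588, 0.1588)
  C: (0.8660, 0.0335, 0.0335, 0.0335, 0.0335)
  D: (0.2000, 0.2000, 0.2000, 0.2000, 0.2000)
D > B > A > C

Key insight: Entropy is maximized by uniform distributions and minimized by concentrated distributions.

Entropies:
  H(A) = 1.8015 bits
  H(B) = 2.2168 bits
  H(C) = 0.8363 bits
  H(D) = 2.3219 bits

Ranking: D > B > A > C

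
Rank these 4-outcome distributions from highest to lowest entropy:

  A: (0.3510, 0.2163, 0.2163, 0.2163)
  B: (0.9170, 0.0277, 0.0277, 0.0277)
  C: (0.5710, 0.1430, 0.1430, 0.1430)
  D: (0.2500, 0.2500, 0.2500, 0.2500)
D > A > C > B

Key insight: Entropy is maximized by uniform distributions and minimized by concentrated distributions.

Entropies:
  H(A) = 1.9636 bits
  H(B) = 0.5442 bits
  H(C) = 1.6654 bits
  H(D) = 2.0000 bits

Ranking: D > A > C > B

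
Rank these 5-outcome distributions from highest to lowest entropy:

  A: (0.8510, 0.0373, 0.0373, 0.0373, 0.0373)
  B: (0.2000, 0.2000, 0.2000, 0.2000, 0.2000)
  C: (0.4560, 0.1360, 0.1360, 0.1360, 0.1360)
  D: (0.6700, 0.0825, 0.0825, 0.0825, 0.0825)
B > C > D > A

Key insight: Entropy is maximized by uniform distributions and minimized by concentrated distributions.

Entropies:
  H(A) = 0.9053 bits
  H(B) = 2.3219 bits
  H(C) = 2.0824 bits
  H(D) = 1.5749 bits

Ranking: B > C > D > A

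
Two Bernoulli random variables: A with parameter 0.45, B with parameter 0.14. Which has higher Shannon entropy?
A

For binary distributions, entropy is maximized at p=0.5 and decreases as p moves toward 0 or 1.

H(A) = H(0.45) = 0.9928 bits
H(B) = H(0.14) = 0.5842 bits

Distribution A (p=0.45) is closer to uniform (p=0.5), so it has higher entropy.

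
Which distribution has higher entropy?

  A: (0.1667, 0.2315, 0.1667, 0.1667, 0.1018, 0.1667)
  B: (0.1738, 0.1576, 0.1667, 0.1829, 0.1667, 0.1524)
B

Both distributions are close to uniform, making this a harder comparison.

H(A) = 2.5476 bits
H(B) = 2.5824 bits

The distribution closer to uniform has higher entropy.
Answer: B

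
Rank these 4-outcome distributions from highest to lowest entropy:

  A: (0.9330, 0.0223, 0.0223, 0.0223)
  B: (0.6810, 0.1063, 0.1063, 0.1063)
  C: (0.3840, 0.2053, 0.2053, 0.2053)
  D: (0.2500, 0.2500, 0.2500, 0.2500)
D > C > B > A

Key insight: Entropy is maximized by uniform distributions and minimized by concentrated distributions.

Entropies:
  H(A) = 0.4608 bits
  H(B) = 1.4089 bits
  H(C) = 1.9372 bits
  H(D) = 2.0000 bits

Ranking: D > C > B > A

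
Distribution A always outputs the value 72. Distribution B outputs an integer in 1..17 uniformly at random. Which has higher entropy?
B

A is deterministic, so H(A) = 0. B is uniform over 17 outcomes, so H(B) = log₂(17) = 4.087 bits. Any distribution with genuine randomness has higher entropy than a deterministic one.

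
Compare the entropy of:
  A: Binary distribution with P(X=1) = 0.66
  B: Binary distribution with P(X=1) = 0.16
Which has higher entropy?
A

For binary distributions, entropy is maximized at p=0.5 and decreases as p moves toward 0 or 1.

H(A) = H(0.66) = 0.9248 bits
H(B) = H(0.16) = 0.6343 bits

Distribution A (p=0.66) is closer to uniform (p=0.5), so it has higher entropy.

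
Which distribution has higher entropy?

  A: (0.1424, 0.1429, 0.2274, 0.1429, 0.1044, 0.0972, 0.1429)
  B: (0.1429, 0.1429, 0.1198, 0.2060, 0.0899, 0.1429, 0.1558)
B

Both distributions are close to uniform, making this a harder comparison.

H(A) = 2.7567 bits
H(B) = 2.7697 bits

The distribution closer to uniform has higher entropy.
Answer: B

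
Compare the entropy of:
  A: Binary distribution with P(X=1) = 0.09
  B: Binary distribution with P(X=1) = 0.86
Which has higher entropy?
B

For binary distributions, entropy is maximized at p=0.5 and decreases as p moves toward 0 or 1.

H(A) = H(0.09) = 0.4365 bits
H(B) = H(0.86) = 0.5842 bits

Distribution B (p=0.86) is closer to uniform (p=0.5), so it has higher entropy.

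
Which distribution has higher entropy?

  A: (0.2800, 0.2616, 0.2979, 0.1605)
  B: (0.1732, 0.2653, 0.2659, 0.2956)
B

Both distributions are close to uniform, making this a harder comparison.

H(A) = 1.9644 bits
H(B) = 1.9739 bits

The distribution closer to uniform has higher entropy.
Answer: B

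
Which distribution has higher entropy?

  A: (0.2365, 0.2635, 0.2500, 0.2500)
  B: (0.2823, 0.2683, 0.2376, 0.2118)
A

Both distributions are close to uniform, making this a harder comparison.

H(A) = 1.9989 bits
H(B) = 1.9913 bits

The distribution closer to uniform has higher entropy.
Answer: A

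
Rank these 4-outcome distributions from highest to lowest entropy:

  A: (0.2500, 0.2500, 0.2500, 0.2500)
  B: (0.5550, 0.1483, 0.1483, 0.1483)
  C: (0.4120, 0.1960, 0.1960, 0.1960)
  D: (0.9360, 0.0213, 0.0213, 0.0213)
A > C > B > D

Key insight: Entropy is maximized by uniform distributions and minimized by concentrated distributions.

Entropies:
  H(A) = 2.0000 bits
  H(B) = 1.6966 bits
  H(C) = 1.9095 bits
  H(D) = 0.4446 bits

Ranking: A > C > B > D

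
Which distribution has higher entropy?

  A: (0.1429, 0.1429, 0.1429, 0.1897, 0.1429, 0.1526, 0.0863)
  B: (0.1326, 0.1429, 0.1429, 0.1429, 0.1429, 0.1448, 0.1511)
B

Both distributions are close to uniform, making this a harder comparison.

H(A) = 2.7780 bits
H(B) = 2.8065 bits

The distribution closer to uniform has higher entropy.
Answer: B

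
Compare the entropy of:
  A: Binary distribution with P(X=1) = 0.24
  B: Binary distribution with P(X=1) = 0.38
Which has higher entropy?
B

For binary distributions, entropy is maximized at p=0.5 and decreases as p moves toward 0 or 1.

H(A) = H(0.24) = 0.7950 bits
H(B) = H(0.38) = 0.9580 bits

Distribution B (p=0.38) is closer to uniform (p=0.5), so it has higher entropy.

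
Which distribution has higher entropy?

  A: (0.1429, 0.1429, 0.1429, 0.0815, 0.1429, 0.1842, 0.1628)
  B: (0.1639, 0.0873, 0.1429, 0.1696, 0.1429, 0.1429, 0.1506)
B

Both distributions are close to uniform, making this a harder comparison.

H(A) = 2.7750 bits
H(B) = 2.7834 bits

The distribution closer to uniform has higher entropy.
Answer: B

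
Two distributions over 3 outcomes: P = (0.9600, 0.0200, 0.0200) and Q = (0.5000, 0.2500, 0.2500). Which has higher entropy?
Q

P is highly concentrated on one outcome (96%), making it nearly deterministic. Q spreads its mass more evenly (max 50%). The more spread-out distribution has higher entropy: H(P) ≈ 0.282 bits, H(Q) ≈ 1.500 bits.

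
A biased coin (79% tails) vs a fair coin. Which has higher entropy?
Fair coin

The fair coin is uniform (p=0.5), maximizing binary entropy at 1 bit. The biased coin has H(0.79) ≈ 0.741 bits — its outcome is more predictable, so its entropy is lower.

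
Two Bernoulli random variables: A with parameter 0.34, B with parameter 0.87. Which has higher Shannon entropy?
A

For binary distributions, entropy is maximized at p=0.5 and decreases as p moves toward 0 or 1.

H(A) = H(0.34) = 0.9248 bits
H(B) = H(0.87) = 0.5574 bits

Distribution A (p=0.34) is closer to uniform (p=0.5), so it has higher entropy.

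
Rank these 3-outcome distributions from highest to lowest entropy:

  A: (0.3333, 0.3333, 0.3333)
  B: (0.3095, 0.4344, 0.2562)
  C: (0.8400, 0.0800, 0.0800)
A > B > C

Key insight: Entropy is maximized by uniform distributions and minimized by concentrated distributions.

- Uniform distributions have maximum entropy log₂(3) = 1.5850 bits
- The more "peaked" or concentrated a distribution, the lower its entropy

Entropies:
  H(A) = 1.5850 bits
  H(B) = 1.5495 bits
  H(C) = 0.7943 bits

Ranking: A > B > C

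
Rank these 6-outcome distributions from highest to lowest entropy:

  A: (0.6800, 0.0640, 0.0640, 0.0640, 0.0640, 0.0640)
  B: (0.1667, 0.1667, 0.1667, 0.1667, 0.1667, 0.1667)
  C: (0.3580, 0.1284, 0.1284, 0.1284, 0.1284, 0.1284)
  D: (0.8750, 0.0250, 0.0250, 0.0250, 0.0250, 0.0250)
B > C > A > D

Key insight: Entropy is maximized by uniform distributions and minimized by concentrated distributions.

Entropies:
  H(A) = 1.6474 bits
  H(B) = 2.5850 bits
  H(C) = 2.4317 bits
  H(D) = 0.8338 bits

Ranking: B > C > A > D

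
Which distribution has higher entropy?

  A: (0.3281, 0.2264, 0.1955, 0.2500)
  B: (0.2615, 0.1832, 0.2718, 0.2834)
B

Both distributions are close to uniform, making this a harder comparison.

H(A) = 1.9730 bits
H(B) = 1.9810 bits

The distribution closer to uniform has higher entropy.
Answer: B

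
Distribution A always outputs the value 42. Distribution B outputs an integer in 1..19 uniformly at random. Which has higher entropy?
B

A is deterministic, so H(A) = 0. B is uniform over 19 outcomes, so H(B) = log₂(19) = 4.248 bits. Any distribution with genuine randomness has higher entropy than a deterministic one.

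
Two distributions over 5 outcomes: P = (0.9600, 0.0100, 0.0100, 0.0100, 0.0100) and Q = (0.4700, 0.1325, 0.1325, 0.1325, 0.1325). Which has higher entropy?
Q

P is highly concentrated on one outcome (96%), making it nearly deterministic. Q spreads its mass more evenly (max 47%). The more spread-out distribution has higher entropy: H(P) ≈ 0.322 bits, H(Q) ≈ 2.057 bits.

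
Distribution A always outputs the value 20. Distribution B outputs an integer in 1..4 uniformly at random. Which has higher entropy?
B

A is deterministic, so H(A) = 0. B is uniform over 4 outcomes, so H(B) = log₂(4) = 2.000 bits. Any distribution with genuine randomness has higher entropy than a deterministic one.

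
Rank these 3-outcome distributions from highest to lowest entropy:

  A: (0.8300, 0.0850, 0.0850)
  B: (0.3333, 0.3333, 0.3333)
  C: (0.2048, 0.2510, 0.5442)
B > C > A

Key insight: Entropy is maximized by uniform distributions and minimized by concentrated distributions.

- Uniform distributions have maximum entropy log₂(3) = 1.5850 bits
- The more "peaked" or concentrated a distribution, the lower its entropy

Entropies:
  H(A) = 0.8277 bits
  H(B) = 1.5850 bits
  H(C) = 1.4468 bits

Ranking: B > C > A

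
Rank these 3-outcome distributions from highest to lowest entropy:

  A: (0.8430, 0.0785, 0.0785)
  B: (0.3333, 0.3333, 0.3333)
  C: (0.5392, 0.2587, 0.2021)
B > C > A

Key insight: Entropy is maximized by uniform distributions and minimized by concentrated distributions.

- Uniform distributions have maximum entropy log₂(3) = 1.5850 bits
- The more "peaked" or concentrated a distribution, the lower its entropy

Entropies:
  H(A) = 0.7841 bits
  H(B) = 1.5850 bits
  H(C) = 1.4513 bits

Ranking: B > C > A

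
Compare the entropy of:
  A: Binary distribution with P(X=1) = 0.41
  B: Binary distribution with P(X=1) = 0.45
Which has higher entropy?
B

For binary distributions, entropy is maximized at p=0.5 and decreases as p moves toward 0 or 1.

H(A) = H(0.41) = 0.9765 bits
H(B) = H(0.45) = 0.9928 bits

Distribution B (p=0.45) is closer to uniform (p=0.5), so it has higher entropy.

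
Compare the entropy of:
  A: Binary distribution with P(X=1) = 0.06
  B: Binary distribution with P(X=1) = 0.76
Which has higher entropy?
B

For binary distributions, entropy is maximized at p=0.5 and decreases as p moves toward 0 or 1.

H(A) = H(0.06) = 0.3274 bits
H(B) = H(0.76) = 0.7950 bits

Distribution B (p=0.76) is closer to uniform (p=0.5), so it has higher entropy.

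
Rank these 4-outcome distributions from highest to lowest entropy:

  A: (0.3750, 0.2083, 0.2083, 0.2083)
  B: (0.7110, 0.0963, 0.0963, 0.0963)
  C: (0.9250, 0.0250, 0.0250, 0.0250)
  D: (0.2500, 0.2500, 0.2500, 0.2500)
D > A > B > C

Key insight: Entropy is maximized by uniform distributions and minimized by concentrated distributions.

Entropies:
  H(A) = 1.9450 bits
  H(B) = 1.3255 bits
  H(C) = 0.5032 bits
  H(D) = 2.0000 bits

Ranking: D > A > B > C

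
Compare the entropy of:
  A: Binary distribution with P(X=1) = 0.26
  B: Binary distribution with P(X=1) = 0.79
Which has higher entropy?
A

For binary distributions, entropy is maximized at p=0.5 and decreases as p moves toward 0 or 1.

H(A) = H(0.26) = 0.8267 bits
H(B) = H(0.79) = 0.7415 bits

Distribution A (p=0.26) is closer to uniform (p=0.5), so it has higher entropy.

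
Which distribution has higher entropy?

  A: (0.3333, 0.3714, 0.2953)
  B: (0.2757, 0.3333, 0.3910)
A

Both distributions are close to uniform, making this a harder comparison.

H(A) = 1.5787 bits
H(B) = 1.5705 bits

The distribution closer to uniform has higher entropy.
Answer: A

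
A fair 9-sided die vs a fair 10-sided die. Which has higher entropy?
10-sided die

Both are uniform distributions; for uniform over n outcomes, H = log₂(n). H(9-sided) = log₂(9) = 3.170 bits and H(10-sided) = log₂(10) = 3.322 bits. More outcomes in a uniform distribution means higher entropy.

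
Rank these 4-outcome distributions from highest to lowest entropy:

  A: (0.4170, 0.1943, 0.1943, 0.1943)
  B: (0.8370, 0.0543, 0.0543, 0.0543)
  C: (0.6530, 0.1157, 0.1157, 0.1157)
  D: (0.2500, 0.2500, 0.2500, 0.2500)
D > A > C > B

Key insight: Entropy is maximized by uniform distributions and minimized by concentrated distributions.

Entropies:
  H(A) = 1.9041 bits
  H(B) = 0.8998 bits
  H(C) = 1.4813 bits
  H(D) = 2.0000 bits

Ranking: D > A > C > B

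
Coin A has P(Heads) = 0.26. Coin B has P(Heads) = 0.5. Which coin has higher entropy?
B

For binary distributions, entropy is maximized at p=0.5 and decreases as p moves toward 0 or 1.

H(A) = H(0.26) = 0.8267 bits
H(B) = H(0.5) = 1.0000 bits

Distribution B (p=0.5) is closer to uniform (p=0.5), so it has higher entropy.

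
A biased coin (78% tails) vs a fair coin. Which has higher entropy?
Fair coin

The fair coin is uniform (p=0.5), maximizing binary entropy at 1 bit. The biased coin has H(0.78) ≈ 0.760 bits — its outcome is more predictable, so its entropy is lower.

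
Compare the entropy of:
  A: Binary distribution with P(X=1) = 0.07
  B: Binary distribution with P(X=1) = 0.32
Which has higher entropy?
B

For binary distributions, entropy is maximized at p=0.5 and decreases as p moves toward 0 or 1.

H(A) = H(0.07) = 0.3659 bits
H(B) = H(0.32) = 0.9044 bits

Distribution B (p=0.32) is closer to uniform (p=0.5), so it has higher entropy.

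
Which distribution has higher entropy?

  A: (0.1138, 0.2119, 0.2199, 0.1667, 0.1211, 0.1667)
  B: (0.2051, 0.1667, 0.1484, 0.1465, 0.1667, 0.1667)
B

Both distributions are close to uniform, making this a harder comparison.

H(A) = 2.5421 bits
H(B) = 2.5757 bits

The distribution closer to uniform has higher entropy.
Answer: B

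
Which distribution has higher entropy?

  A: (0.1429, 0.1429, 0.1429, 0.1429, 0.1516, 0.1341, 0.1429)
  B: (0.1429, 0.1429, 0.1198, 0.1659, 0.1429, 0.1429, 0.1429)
A

Both distributions are close to uniform, making this a harder comparison.

H(A) = 2.8066 bits
H(B) = 2.8020 bits

The distribution closer to uniform has higher entropy.
Answer: A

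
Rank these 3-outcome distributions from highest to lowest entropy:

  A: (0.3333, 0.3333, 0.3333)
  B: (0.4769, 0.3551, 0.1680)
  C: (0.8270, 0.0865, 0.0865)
A > B > C

Key insight: Entropy is maximized by uniform distributions and minimized by concentrated distributions.

- Uniform distributions have maximum entropy log₂(3) = 1.5850 bits
- The more "peaked" or concentrated a distribution, the lower its entropy

Entropies:
  H(A) = 1.5850 bits
  H(B) = 1.4722 bits
  H(C) = 0.8375 bits

Ranking: A > B > C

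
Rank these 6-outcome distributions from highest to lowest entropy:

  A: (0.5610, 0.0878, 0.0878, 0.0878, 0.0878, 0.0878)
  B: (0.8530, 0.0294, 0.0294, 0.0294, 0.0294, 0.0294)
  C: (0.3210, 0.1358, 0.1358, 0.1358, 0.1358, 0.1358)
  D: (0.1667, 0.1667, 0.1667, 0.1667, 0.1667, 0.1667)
D > C > A > B

Key insight: Entropy is maximized by uniform distributions and minimized by concentrated distributions.

Entropies:
  H(A) = 2.0086 bits
  H(B) = 0.9436 bits
  H(C) = 2.4821 bits
  H(D) = 2.5850 bits

Ranking: D > C > A > B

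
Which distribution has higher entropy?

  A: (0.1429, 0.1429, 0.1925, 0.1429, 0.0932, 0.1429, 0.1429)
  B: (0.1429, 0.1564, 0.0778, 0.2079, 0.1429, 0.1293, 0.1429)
A

Both distributions are close to uniform, making this a harder comparison.

H(A) = 2.7819 bits
H(B) = 2.7612 bits

The distribution closer to uniform has higher entropy.
Answer: A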